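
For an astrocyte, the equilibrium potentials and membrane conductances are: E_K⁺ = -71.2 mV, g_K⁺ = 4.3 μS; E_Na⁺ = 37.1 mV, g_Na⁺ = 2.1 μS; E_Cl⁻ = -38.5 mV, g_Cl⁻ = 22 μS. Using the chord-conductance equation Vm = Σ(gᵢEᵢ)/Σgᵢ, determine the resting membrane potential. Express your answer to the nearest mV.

-38 mV

Σ gᵢEᵢ = 4.3·(-71.2) + 2.1·(37.1) + 22·(-38.5) = -1075.25
Σ gᵢ = 4.3 + 2.1 + 22 = 28.4
Vm = -1075.25 / 28.4 = -37.86 mV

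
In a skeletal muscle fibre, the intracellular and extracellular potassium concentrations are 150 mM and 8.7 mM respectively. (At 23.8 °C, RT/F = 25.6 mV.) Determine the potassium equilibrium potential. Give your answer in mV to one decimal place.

E = (25.6/z) · ln([K⁺]_out/[K⁺]_in) with z = +1.
= (25.6/1) · ln(8.7/150) = 25.60 · ln(0.058)
= 25.60 · (-2.8473) = -72.89 mV

-72.9 mV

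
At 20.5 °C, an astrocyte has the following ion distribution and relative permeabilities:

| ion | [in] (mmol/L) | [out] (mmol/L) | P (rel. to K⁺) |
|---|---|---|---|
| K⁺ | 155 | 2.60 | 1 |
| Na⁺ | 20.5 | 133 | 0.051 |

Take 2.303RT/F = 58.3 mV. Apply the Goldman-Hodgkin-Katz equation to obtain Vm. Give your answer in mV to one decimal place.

Vm = 58.3 · log₁₀[(Σ P·[cation]ₒ + Σ P·[anion]ᵢ) / (Σ P·[cation]ᵢ + Σ P·[anion]ₒ)]
Numerator = 1×2.60 + 0.051×133 = 9.383
Denominator = 1×155 + 0.051×20.5 = 156
Vm = 58.3 · log₁₀(0.06013) = 58.3 × (-1.2209) = -71.18 mV

-71.2 mV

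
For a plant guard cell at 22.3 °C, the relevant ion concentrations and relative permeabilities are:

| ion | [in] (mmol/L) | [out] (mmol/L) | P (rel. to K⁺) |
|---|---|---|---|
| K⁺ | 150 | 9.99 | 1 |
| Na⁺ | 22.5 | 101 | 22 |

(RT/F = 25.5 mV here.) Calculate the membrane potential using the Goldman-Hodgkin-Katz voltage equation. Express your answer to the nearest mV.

32 mV

Vm = 25.5 · ln[(Σ P·[cation]ₒ + Σ P·[anion]ᵢ) / (Σ P·[cation]ᵢ + Σ P·[anion]ₒ)]
Numerator = 1×9.99 + 22×101 = 2232
Denominator = 1×150 + 22×22.5 = 645
Vm = 25.5 · ln(3.4604) = 25.5 × (1.2414) = 31.66 mV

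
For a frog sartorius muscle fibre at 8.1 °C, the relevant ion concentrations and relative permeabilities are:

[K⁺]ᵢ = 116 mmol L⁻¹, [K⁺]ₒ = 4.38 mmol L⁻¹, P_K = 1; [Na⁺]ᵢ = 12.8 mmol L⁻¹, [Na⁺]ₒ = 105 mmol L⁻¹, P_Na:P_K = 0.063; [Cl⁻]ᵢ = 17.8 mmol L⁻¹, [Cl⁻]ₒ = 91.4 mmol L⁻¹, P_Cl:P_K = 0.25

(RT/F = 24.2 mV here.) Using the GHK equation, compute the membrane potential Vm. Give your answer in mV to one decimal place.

-53.3 mV

Vm = 24.2 · ln[(Σ P·[cation]ₒ + Σ P·[anion]ᵢ) / (Σ P·[cation]ᵢ + Σ P·[anion]ₒ)]
Numerator = 1×4.38 + 0.063×105 + 0.25×17.8 = 15.45
Denominator = 1×116 + 0.063×12.8 + 0.25×91.4 = 139.7
Vm = 24.2 · ln(0.11059) = 24.2 × (-2.2019) = -53.29 mV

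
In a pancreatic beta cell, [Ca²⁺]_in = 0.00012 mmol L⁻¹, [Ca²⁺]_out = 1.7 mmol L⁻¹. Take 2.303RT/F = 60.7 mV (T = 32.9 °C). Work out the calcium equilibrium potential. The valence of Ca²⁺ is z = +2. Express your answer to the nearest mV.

126 mV

E = (60.7/z) · log₁₀([Ca²⁺]_out/[Ca²⁺]_in) with z = +2.
= (60.7/2) · log₁₀(1.7/0.00012) = 30.35 · log₁₀(1.417e+04)
= 30.35 · (4.1513) = 125.99 mV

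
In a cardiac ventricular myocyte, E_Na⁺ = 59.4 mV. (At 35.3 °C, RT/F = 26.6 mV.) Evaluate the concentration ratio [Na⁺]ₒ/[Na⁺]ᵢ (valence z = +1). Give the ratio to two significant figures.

ln([out]/[in]) = E·z/(26.6) = 59.4 × 1 / 26.6 = 2.2331
[out]/[in] = e^(2.2331) = 9.329

9.3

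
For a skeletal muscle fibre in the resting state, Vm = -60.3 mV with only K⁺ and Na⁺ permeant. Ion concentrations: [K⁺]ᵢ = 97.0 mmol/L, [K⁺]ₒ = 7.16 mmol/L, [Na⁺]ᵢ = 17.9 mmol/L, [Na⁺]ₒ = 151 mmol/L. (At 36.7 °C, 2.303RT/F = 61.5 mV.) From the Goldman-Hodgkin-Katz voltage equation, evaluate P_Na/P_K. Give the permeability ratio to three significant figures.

Let α = P_Na/P_K. GHK: Vm = 61.5·log₁₀[(Kₒ + α·Naₒ)/(Kᵢ + α·Naᵢ)].
10^(Vm/61.5) = 10^(-60.3/61.5) = 0.1046
So 0.1046·(Kᵢ + α·Naᵢ) = Kₒ + α·Naₒ → α = (0.1046·97.0 − 7.16) / (151.0 − 0.1046·17.9)
α = (10.15 − 7.16) / (151.0 − 1.872) = 2.986/149.1 = 0.02002

0.0200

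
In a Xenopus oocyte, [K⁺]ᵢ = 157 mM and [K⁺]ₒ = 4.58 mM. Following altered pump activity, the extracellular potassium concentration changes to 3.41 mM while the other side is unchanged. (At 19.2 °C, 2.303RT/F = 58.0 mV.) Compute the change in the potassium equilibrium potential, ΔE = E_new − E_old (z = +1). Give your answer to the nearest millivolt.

E_old = (58.0/1)·log₁₀(4.58/157) = -89.03 mV
E_new = (58.0/1)·log₁₀(3.41/157) = -96.46 mV
ΔE = -96.46 − (-89.03) = -7.43 mV

-7 mV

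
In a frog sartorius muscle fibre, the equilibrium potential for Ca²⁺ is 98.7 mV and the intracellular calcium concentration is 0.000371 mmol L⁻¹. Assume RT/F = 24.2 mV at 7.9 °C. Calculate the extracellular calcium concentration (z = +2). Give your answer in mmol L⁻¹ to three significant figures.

1.29 mmol L⁻¹

Nernst: E = (24.2/2) · ln([out]/[in]), so ln([out]/[in]) = 98.7 × 2 / 24.2 = 8.1570.
[out]/[in] = e^(8.1570) = 3488.
[out] = 3488 × 0.000371 = 1.294 mmol L⁻¹.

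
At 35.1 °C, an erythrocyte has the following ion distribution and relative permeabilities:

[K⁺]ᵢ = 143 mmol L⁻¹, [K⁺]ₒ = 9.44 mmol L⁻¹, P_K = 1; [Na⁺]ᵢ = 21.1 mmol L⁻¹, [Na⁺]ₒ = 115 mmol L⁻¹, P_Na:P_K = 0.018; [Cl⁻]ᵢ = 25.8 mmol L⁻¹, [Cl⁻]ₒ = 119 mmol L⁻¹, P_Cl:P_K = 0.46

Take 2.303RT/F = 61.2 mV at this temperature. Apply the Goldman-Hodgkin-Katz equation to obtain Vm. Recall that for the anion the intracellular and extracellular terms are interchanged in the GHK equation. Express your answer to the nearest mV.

-57 mV

Vm = 61.2 · log₁₀[(Σ P·[cation]ₒ + Σ P·[anion]ᵢ) / (Σ P·[cation]ᵢ + Σ P·[anion]ₒ)]
Numerator = 1×9.44 + 0.018×115 + 0.46×25.8 = 23.38
Denominator = 1×143 + 0.018×21.1 + 0.46×119 = 198.1
Vm = 61.2 · log₁₀(0.118) = 61.2 × (-0.9281) = -56.80 mV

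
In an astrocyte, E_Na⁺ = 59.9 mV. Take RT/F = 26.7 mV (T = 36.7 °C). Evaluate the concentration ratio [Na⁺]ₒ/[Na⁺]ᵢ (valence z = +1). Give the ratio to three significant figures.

ln([out]/[in]) = E·z/(26.7) = 59.9 × 1 / 26.7 = 2.2434
[out]/[in] = e^(2.2434) = 9.426

9.43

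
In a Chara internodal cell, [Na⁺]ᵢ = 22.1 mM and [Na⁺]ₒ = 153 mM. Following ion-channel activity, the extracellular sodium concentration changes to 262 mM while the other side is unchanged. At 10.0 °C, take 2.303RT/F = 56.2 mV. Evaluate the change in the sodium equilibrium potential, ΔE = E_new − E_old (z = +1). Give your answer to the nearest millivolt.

13 mV

E_old = (56.2/1)·log₁₀(153/22.1) = 47.22 mV
E_new = (56.2/1)·log₁₀(262/22.1) = 60.35 mV
ΔE = 60.35 − (47.22) = 13.13 mV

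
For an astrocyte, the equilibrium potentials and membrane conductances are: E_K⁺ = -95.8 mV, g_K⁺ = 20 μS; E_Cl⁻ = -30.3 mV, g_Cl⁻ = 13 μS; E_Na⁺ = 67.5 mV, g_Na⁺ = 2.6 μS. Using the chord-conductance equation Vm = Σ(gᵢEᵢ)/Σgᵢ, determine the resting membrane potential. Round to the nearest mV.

Σ gᵢEᵢ = 20·(-95.8) + 13·(-30.3) + 2.6·(67.5) = -2134.40
Σ gᵢ = 20 + 13 + 2.6 = 35.6
Vm = -2134.40 / 35.6 = -59.96 mV

-60 mV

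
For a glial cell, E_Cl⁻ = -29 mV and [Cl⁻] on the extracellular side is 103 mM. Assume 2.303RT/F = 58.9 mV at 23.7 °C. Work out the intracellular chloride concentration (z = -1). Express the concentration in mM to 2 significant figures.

Nernst: E = (58.9/-1) · log₁₀([out]/[in]), so log₁₀([out]/[in]) = -29.0 × -1 / 58.9 = 0.4924.
[out]/[in] = 10^(0.4924) = 3.107.
[in] = 103 / 3.107 = 33.15 mM.

33 mM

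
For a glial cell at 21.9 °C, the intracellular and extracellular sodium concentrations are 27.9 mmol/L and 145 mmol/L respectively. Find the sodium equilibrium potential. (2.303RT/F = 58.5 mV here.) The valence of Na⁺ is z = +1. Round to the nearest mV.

42 mV

E = (58.5/z) · log₁₀([Na⁺]_out/[Na⁺]_in) with z = +1.
= (58.5/1) · log₁₀(145/27.9) = 58.50 · log₁₀(5.197)
= 58.50 · (0.7158) = 41.87 mV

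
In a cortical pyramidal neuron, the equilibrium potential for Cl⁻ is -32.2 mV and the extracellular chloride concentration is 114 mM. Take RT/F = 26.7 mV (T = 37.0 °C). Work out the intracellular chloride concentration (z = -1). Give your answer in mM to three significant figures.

34.1 mM

Nernst: E = (26.7/-1) · ln([out]/[in]), so ln([out]/[in]) = -32.2 × -1 / 26.7 = 1.2060.
[out]/[in] = e^(1.2060) = 3.34.
[in] = 114 / 3.34 = 34.13 mM.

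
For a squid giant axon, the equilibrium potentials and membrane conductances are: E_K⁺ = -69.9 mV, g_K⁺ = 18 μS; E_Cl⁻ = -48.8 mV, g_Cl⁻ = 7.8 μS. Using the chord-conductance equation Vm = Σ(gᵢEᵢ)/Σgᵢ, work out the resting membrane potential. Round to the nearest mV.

Σ gᵢEᵢ = 18·(-69.9) + 7.8·(-48.8) = -1638.84
Σ gᵢ = 18 + 7.8 = 25.8
Vm = -1638.84 / 25.8 = -63.52 mV

-64 mV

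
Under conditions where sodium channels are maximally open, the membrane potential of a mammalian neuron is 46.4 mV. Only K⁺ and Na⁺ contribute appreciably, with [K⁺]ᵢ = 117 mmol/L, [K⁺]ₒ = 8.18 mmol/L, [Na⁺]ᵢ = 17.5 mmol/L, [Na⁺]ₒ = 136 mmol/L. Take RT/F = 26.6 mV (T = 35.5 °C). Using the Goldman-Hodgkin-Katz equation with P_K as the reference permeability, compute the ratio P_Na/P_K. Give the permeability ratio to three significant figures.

Let α = P_Na/P_K. GHK: Vm = 26.6·ln[(Kₒ + α·Naₒ)/(Kᵢ + α·Naᵢ)].
e^(Vm/26.6) = e^(46.4/26.6) = 5.7222
So 5.7222·(Kᵢ + α·Naᵢ) = Kₒ + α·Naₒ → α = (5.7222·117.0 − 8.18) / (136.0 − 5.7222·17.5)
α = (669.5 − 8.18) / (136.0 − 100.1) = 661.3/35.86 = 18.44

18.4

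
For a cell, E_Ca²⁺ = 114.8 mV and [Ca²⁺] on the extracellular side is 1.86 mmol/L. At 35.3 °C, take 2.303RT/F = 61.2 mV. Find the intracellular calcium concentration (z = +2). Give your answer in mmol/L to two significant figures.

0.00033 mmol/L

Nernst: E = (61.2/2) · log₁₀([out]/[in]), so log₁₀([out]/[in]) = 114.8 × 2 / 61.2 = 3.7516.
[out]/[in] = 10^(3.7516) = 5645.
[in] = 1.86 / 5645 = 0.0003295 mmol/L.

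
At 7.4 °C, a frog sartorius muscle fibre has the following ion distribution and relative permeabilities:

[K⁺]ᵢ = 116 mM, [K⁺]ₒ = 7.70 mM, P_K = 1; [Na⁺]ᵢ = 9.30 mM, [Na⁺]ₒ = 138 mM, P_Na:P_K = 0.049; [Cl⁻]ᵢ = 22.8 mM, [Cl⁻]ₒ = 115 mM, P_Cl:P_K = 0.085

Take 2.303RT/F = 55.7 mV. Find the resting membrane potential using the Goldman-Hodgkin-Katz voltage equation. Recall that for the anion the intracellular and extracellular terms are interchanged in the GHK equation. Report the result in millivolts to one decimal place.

Vm = 55.7 · log₁₀[(Σ P·[cation]ₒ + Σ P·[anion]ᵢ) / (Σ P·[cation]ᵢ + Σ P·[anion]ₒ)]
Numerator = 1×7.70 + 0.049×138 + 0.085×22.8 = 16.4
Denominator = 1×116 + 0.049×9.30 + 0.085×115 = 126.2
Vm = 55.7 · log₁₀(0.12992) = 55.7 × (-0.8863) = -49.37 mV

-49.4 mV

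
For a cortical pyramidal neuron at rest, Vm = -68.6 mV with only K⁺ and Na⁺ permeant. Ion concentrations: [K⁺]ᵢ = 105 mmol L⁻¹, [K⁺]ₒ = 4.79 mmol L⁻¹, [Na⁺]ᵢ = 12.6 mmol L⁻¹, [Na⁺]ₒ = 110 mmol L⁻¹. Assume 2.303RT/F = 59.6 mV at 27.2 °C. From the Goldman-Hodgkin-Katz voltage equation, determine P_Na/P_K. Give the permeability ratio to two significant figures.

Let α = P_Na/P_K. GHK: Vm = 59.6·log₁₀[(Kₒ + α·Naₒ)/(Kᵢ + α·Naᵢ)].
10^(Vm/59.6) = 10^(-68.6/59.6) = 0.070631
So 0.070631·(Kᵢ + α·Naᵢ) = Kₒ + α·Naₒ → α = (0.070631·105.0 − 4.79) / (110.0 − 0.070631·12.6)
α = (7.416 − 4.79) / (110.0 − 0.8899) = 2.626/109.1 = 0.02407

0.024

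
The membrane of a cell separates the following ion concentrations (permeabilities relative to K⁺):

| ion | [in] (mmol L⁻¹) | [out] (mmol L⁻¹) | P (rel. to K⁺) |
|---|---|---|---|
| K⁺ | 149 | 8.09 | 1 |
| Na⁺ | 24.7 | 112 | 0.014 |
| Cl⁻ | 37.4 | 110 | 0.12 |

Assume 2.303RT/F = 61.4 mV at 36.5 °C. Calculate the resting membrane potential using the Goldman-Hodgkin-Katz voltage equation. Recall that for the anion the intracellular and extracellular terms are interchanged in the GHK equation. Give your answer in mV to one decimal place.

Vm = 61.4 · log₁₀[(Σ P·[cation]ₒ + Σ P·[anion]ᵢ) / (Σ P·[cation]ᵢ + Σ P·[anion]ₒ)]
Numerator = 1×8.09 + 0.014×112 + 0.12×37.4 = 14.15
Denominator = 1×149 + 0.014×24.7 + 0.12×110 = 162.5
Vm = 61.4 · log₁₀(0.087028) = 61.4 × (-1.0603) = -65.11 mV

-65.1 mV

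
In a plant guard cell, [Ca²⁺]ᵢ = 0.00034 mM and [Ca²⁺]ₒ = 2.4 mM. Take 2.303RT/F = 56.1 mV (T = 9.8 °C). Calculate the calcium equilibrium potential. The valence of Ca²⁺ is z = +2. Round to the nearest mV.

108 mV

E = (56.1/z) · log₁₀([Ca²⁺]_out/[Ca²⁺]_in) with z = +2.
= (56.1/2) · log₁₀(2.4/0.00034) = 28.05 · log₁₀(7059)
= 28.05 · (3.8487) = 107.96 mV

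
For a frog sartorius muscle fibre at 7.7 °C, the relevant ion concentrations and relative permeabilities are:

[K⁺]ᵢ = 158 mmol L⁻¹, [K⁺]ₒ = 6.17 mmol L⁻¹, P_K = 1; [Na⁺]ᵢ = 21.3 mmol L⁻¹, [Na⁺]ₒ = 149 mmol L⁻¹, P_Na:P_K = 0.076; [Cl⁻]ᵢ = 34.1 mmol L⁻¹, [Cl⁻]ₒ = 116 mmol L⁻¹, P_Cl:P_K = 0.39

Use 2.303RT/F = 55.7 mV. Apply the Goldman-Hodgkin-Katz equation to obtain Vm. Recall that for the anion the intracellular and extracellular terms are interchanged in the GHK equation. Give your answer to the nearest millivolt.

-46 mV

Vm = 55.7 · log₁₀[(Σ P·[cation]ₒ + Σ P·[anion]ᵢ) / (Σ P·[cation]ᵢ + Σ P·[anion]ₒ)]
Numerator = 1×6.17 + 0.076×149 + 0.39×34.1 = 30.79
Denominator = 1×158 + 0.076×21.3 + 0.39×116 = 204.9
Vm = 55.7 · log₁₀(0.15031) = 55.7 × (-0.8230) = -45.84 mV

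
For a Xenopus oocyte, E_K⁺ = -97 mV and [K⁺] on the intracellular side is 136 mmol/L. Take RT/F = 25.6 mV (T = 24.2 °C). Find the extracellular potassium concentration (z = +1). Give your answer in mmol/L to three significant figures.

3.08 mmol/L

Nernst: E = (25.6/1) · ln([out]/[in]), so ln([out]/[in]) = -97.0 × 1 / 25.6 = -3.7891.
[out]/[in] = e^(-3.7891) = 0.02262.
[out] = 0.02262 × 136 = 3.076 mmol/L.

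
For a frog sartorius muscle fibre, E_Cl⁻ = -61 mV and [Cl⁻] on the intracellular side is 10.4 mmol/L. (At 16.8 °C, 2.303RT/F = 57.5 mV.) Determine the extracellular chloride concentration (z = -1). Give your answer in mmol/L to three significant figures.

120 mmol/L

Nernst: E = (57.5/-1) · log₁₀([out]/[in]), so log₁₀([out]/[in]) = -61.0 × -1 / 57.5 = 1.0609.
[out]/[in] = 10^(1.0609) = 11.5.
[out] = 11.5 × 10.4 = 119.6 mmol/L.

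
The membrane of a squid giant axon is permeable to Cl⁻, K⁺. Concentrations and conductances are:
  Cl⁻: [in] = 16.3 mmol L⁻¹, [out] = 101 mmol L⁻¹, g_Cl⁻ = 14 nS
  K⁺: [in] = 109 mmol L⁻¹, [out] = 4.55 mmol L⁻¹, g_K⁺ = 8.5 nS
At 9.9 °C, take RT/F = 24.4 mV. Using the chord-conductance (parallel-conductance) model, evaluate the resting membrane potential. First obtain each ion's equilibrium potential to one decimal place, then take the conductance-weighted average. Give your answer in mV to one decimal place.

E_Cl⁻ = (24.4/-1)·ln(101/16.3) = -44.5 mV
E_K⁺ = (24.4/1)·ln(4.55/109) = -77.5 mV
Vm = (Σ gᵢEᵢ)/(Σ gᵢ) = (14·-44.5 + 8.5·-77.5) / (14 + 8.5)
= -1281.75 / 22.5 = -56.97 mV

-57.0 mV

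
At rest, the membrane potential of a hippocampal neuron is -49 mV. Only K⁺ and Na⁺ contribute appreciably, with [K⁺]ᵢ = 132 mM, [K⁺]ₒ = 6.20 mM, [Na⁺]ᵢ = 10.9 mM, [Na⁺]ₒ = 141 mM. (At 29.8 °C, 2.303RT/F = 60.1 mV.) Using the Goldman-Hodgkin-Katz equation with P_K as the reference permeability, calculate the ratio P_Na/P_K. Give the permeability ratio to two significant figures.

0.10

Let α = P_Na/P_K. GHK: Vm = 60.1·log₁₀[(Kₒ + α·Naₒ)/(Kᵢ + α·Naᵢ)].
10^(Vm/60.1) = 10^(-49.0/60.1) = 0.153
So 0.153·(Kᵢ + α·Naᵢ) = Kₒ + α·Naₒ → α = (0.153·132.0 − 6.2) / (141.0 − 0.153·10.9)
α = (20.2 − 6.2) / (141.0 − 1.668) = 14/139.3 = 0.1005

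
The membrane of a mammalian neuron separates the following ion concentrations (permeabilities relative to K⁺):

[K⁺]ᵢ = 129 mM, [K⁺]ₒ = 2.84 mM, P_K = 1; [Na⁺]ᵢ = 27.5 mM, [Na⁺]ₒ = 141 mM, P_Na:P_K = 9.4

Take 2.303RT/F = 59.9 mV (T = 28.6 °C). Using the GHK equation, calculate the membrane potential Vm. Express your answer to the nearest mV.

32 mV

Vm = 59.9 · log₁₀[(Σ P·[cation]ₒ + Σ P·[anion]ᵢ) / (Σ P·[cation]ᵢ + Σ P·[anion]ₒ)]
Numerator = 1×2.84 + 9.4×141 = 1328
Denominator = 1×129 + 9.4×27.5 = 387.5
Vm = 59.9 · log₁₀(3.4277) = 59.9 × (0.5350) = 32.05 mV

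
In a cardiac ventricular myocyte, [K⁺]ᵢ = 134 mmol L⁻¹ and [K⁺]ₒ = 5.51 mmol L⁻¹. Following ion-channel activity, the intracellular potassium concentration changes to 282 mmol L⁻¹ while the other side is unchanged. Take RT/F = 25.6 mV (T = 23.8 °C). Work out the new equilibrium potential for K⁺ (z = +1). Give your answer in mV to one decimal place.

-100.7 mV

After the shift: [K⁺]_out = 5.51, [K⁺]_in = 282 mmol L⁻¹.
E_new = (25.6/1)·ln(5.51/282) = 25.60 · (-3.9353) = -100.74 mV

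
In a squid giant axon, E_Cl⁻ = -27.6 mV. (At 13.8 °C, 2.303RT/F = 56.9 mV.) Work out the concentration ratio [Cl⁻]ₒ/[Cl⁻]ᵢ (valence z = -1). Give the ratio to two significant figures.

log₁₀([out]/[in]) = E·z/(56.9) = -27.6 × -1 / 56.9 = 0.4851
[out]/[in] = 10^(0.4851) = 3.055

3.1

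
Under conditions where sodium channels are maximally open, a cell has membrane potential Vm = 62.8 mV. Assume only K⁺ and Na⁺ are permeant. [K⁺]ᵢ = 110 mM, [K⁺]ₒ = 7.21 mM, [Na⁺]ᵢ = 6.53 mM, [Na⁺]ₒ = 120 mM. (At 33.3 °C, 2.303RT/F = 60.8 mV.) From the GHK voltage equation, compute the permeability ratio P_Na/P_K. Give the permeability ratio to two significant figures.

Let α = P_Na/P_K. GHK: Vm = 60.8·log₁₀[(Kₒ + α·Naₒ)/(Kᵢ + α·Naᵢ)].
10^(Vm/60.8) = 10^(62.8/60.8) = 10.787
So 10.787·(Kᵢ + α·Naᵢ) = Kₒ + α·Naₒ → α = (10.787·110.0 − 7.21) / (120.0 − 10.787·6.53)
α = (1187 − 7.21) / (120.0 − 70.44) = 1179/49.56 = 23.8

24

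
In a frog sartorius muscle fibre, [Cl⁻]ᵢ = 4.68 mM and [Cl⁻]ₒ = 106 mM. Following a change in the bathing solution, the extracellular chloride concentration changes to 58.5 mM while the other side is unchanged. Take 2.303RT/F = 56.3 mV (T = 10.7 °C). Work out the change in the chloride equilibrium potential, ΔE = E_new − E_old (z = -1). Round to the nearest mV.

15 mV

E_old = (56.3/-1)·log₁₀(106/4.68) = -76.29 mV
E_new = (56.3/-1)·log₁₀(58.5/4.68) = -61.76 mV
ΔE = -61.76 − (-76.29) = 14.53 mV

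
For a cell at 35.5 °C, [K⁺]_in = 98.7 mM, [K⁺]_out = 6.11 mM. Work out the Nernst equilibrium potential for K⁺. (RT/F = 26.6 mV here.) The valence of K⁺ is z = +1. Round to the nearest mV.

E = (26.6/z) · ln([K⁺]_out/[K⁺]_in) with z = +1.
= (26.6/1) · ln(6.11/98.7) = 26.60 · ln(0.0619)
= 26.60 · (-2.7822) = -74.01 mV

-74 mV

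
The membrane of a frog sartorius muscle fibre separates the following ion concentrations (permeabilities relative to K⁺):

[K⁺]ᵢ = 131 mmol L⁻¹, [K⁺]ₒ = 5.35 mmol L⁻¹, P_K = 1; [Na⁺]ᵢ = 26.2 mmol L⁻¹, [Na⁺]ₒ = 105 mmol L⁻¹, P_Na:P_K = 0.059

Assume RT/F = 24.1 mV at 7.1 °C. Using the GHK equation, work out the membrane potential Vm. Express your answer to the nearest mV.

-59 mV

Vm = 24.1 · ln[(Σ P·[cation]ₒ + Σ P·[anion]ᵢ) / (Σ P·[cation]ᵢ + Σ P·[anion]ₒ)]
Numerator = 1×5.35 + 0.059×105 = 11.54
Denominator = 1×131 + 0.059×26.2 = 132.5
Vm = 24.1 · ln(0.087102) = 24.1 × (-2.4407) = -58.82 mV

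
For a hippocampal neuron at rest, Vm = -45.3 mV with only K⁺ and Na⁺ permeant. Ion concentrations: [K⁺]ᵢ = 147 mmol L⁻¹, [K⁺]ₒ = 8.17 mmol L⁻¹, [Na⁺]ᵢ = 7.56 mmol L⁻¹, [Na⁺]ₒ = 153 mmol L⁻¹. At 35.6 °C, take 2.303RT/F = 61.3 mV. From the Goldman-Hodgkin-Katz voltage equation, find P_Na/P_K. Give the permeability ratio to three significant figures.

Let α = P_Na/P_K. GHK: Vm = 61.3·log₁₀[(Kₒ + α·Naₒ)/(Kᵢ + α·Naᵢ)].
10^(Vm/61.3) = 10^(-45.3/61.3) = 0.18239
So 0.18239·(Kᵢ + α·Naᵢ) = Kₒ + α·Naₒ → α = (0.18239·147.0 − 8.17) / (153.0 − 0.18239·7.56)
α = (26.81 − 8.17) / (153.0 − 1.379) = 18.64/151.6 = 0.123

0.123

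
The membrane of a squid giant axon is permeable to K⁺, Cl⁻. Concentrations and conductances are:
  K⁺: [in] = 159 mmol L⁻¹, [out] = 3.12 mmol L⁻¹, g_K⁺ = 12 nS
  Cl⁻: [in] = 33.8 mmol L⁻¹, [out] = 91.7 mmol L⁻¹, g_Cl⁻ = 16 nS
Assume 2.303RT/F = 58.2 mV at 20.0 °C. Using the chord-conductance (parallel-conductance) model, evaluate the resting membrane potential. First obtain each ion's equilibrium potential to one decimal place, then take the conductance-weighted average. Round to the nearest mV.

E_K⁺ = (58.2/1)·log₁₀(3.12/159) = -99.4 mV
E_Cl⁻ = (58.2/-1)·log₁₀(91.7/33.8) = -25.2 mV
Vm = (Σ gᵢEᵢ)/(Σ gᵢ) = (12·-99.4 + 16·-25.2) / (12 + 16)
= -1596.00 / 28 = -57.00 mV

-57 mV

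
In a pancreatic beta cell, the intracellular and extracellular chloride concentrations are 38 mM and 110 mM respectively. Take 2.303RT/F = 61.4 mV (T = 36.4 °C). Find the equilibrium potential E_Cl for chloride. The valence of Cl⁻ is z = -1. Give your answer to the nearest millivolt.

-28 mV

E = (61.4/z) · log₁₀([Cl⁻]_out/[Cl⁻]_in) with z = -1.
For an anion, dividing by z = -1 reverses the sign.
= (61.4/-1) · log₁₀(110/38) = -61.40 · log₁₀(2.895)
= -61.40 · (0.4616) = -28.34 mV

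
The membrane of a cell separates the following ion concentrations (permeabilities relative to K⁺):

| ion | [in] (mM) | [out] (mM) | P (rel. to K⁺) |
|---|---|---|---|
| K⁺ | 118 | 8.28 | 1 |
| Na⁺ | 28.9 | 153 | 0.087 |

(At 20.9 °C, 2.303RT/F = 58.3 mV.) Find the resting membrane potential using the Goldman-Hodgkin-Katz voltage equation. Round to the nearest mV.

Vm = 58.3 · log₁₀[(Σ P·[cation]ₒ + Σ P·[anion]ᵢ) / (Σ P·[cation]ᵢ + Σ P·[anion]ₒ)]
Numerator = 1×8.28 + 0.087×153 = 21.59
Denominator = 1×118 + 0.087×28.9 = 120.5
Vm = 58.3 · log₁₀(0.17916) = 58.3 × (-0.7468) = -43.54 mV

-44 mV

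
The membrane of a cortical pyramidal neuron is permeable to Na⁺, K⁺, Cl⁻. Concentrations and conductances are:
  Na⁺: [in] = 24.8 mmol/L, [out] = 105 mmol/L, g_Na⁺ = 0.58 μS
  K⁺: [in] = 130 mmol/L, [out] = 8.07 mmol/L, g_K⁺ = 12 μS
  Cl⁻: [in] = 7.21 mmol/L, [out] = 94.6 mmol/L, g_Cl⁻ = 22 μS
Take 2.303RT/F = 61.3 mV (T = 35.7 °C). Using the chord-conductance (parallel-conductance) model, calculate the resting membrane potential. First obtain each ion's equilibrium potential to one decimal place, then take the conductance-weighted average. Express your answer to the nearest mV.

-69 mV

E_Na⁺ = (61.3/1)·log₁₀(105/24.8) = 38.4 mV
E_K⁺ = (61.3/1)·log₁₀(8.07/130) = -74.0 mV
E_Cl⁻ = (61.3/-1)·log₁₀(94.6/7.21) = -68.5 mV
Vm = (Σ gᵢEᵢ)/(Σ gᵢ) = (0.58·38.4 + 12·-74.0 + 22·-68.5) / (0.58 + 12 + 22)
= -2372.73 / 34.58 = -68.62 mV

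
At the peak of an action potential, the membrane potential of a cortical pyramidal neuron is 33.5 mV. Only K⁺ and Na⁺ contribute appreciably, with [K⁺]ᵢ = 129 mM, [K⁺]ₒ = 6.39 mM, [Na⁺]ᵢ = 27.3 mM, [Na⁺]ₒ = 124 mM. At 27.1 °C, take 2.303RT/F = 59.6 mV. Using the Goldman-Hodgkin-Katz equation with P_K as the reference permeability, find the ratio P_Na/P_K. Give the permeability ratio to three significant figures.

19.0

Let α = P_Na/P_K. GHK: Vm = 59.6·log₁₀[(Kₒ + α·Naₒ)/(Kᵢ + α·Naᵢ)].
10^(Vm/59.6) = 10^(33.5/59.6) = 3.6482
So 3.6482·(Kᵢ + α·Naᵢ) = Kₒ + α·Naₒ → α = (3.6482·129.0 − 6.39) / (124.0 − 3.6482·27.3)
α = (470.6 − 6.39) / (124.0 − 99.6) = 464.2/24.4 = 19.02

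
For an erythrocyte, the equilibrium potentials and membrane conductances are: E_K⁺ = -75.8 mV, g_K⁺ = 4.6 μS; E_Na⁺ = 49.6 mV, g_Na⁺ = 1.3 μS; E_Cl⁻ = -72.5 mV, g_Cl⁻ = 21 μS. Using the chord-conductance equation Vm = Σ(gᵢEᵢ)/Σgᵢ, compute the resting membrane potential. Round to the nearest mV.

-67 mV

Σ gᵢEᵢ = 4.6·(-75.8) + 1.3·(49.6) + 21·(-72.5) = -1806.70
Σ gᵢ = 4.6 + 1.3 + 21 = 26.9
Vm = -1806.70 / 26.9 = -67.16 mV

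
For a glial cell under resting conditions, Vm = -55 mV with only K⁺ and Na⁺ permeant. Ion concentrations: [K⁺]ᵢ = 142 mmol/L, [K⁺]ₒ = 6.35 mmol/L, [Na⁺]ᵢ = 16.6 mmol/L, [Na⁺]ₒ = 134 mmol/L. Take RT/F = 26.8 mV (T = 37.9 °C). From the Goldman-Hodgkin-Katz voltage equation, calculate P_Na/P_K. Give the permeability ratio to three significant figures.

Let α = P_Na/P_K. GHK: Vm = 26.8·ln[(Kₒ + α·Naₒ)/(Kᵢ + α·Naᵢ)].
e^(Vm/26.8) = e^(-55.0/26.8) = 0.12845
So 0.12845·(Kᵢ + α·Naᵢ) = Kₒ + α·Naₒ → α = (0.12845·142.0 − 6.35) / (134.0 − 0.12845·16.6)
α = (18.24 − 6.35) / (134.0 − 2.132) = 11.89/131.9 = 0.09016

0.0902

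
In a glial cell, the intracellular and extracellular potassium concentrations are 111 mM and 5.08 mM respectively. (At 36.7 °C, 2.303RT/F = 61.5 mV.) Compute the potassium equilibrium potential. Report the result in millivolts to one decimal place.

-82.4 mV

E = (61.5/z) · log₁₀([K⁺]_out/[K⁺]_in) with z = +1.
= (61.5/1) · log₁₀(5.08/111) = 61.50 · log₁₀(0.04577)
= 61.50 · (-1.3395) = -82.38 mV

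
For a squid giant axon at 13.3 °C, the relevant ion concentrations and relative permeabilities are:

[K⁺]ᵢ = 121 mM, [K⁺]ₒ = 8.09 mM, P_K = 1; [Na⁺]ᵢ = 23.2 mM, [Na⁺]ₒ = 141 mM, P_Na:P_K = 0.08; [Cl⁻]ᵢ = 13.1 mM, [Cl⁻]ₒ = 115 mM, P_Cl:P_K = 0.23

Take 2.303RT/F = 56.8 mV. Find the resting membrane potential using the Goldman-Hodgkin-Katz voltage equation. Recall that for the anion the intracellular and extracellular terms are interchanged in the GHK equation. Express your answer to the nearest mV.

-47 mV

Vm = 56.8 · log₁₀[(Σ P·[cation]ₒ + Σ P·[anion]ᵢ) / (Σ P·[cation]ᵢ + Σ P·[anion]ₒ)]
Numerator = 1×8.09 + 0.08×141 + 0.23×13.1 = 22.38
Denominator = 1×121 + 0.08×23.2 + 0.23×115 = 149.3
Vm = 56.8 · log₁₀(0.14991) = 56.8 × (-0.8242) = -46.81 mV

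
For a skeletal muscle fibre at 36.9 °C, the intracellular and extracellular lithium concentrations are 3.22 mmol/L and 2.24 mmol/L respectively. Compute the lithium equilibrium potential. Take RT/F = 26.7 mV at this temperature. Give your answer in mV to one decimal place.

-9.7 mV

E = (26.7/z) · ln([Li⁺]_out/[Li⁺]_in) with z = +1.
= (26.7/1) · ln(2.24/3.22) = 26.70 · ln(0.6957)
= 26.70 · (-0.3629) = -9.69 mV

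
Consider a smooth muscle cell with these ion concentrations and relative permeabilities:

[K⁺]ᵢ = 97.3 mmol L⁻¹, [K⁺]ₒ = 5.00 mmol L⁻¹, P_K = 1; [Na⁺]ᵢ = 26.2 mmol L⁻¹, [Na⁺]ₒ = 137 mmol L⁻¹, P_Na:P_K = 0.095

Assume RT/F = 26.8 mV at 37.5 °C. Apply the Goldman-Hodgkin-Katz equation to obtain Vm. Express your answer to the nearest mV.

-46 mV

Vm = 26.8 · ln[(Σ P·[cation]ₒ + Σ P·[anion]ᵢ) / (Σ P·[cation]ᵢ + Σ P·[anion]ₒ)]
Numerator = 1×5.00 + 0.095×137 = 18.02
Denominator = 1×97.3 + 0.095×26.2 = 99.79
Vm = 26.8 · ln(0.18053) = 26.8 × (-1.7119) = -45.88 mV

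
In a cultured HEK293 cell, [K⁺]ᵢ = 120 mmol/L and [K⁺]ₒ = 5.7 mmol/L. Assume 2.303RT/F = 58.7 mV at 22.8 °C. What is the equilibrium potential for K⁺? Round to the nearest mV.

-78 mV

E = (58.7/z) · log₁₀([K⁺]_out/[K⁺]_in) with z = +1.
= (58.7/1) · log₁₀(5.7/120) = 58.70 · log₁₀(0.0475)
= 58.70 · (-1.3233) = -77.68 mV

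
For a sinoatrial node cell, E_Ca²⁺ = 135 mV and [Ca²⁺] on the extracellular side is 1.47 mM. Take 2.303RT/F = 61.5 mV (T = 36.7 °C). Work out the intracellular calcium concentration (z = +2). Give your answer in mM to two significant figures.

Nernst: E = (61.5/2) · log₁₀([out]/[in]), so log₁₀([out]/[in]) = 135.0 × 2 / 61.5 = 4.3902.
[out]/[in] = 10^(4.3902) = 2.456e+04.
[in] = 1.47 / 2.456e+04 = 5.985e-05 mM.

0.000060 mM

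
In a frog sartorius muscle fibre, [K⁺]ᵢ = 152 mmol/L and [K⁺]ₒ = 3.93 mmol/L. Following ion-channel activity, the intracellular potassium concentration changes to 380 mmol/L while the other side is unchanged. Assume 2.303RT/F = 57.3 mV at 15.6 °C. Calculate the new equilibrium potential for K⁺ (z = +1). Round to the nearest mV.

-114 mV

After the shift: [K⁺]_out = 3.93, [K⁺]_in = 380 mmol/L.
E_new = (57.3/1)·log₁₀(3.93/380) = 57.30 · (-1.9854) = -113.76 mV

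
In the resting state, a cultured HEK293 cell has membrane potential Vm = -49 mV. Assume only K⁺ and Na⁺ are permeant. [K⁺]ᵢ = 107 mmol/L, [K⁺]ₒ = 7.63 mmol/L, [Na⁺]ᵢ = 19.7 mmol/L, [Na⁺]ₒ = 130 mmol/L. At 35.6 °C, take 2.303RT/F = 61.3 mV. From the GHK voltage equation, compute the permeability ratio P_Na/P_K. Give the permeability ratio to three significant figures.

Let α = P_Na/P_K. GHK: Vm = 61.3·log₁₀[(Kₒ + α·Naₒ)/(Kᵢ + α·Naᵢ)].
10^(Vm/61.3) = 10^(-49.0/61.3) = 0.15873
So 0.15873·(Kᵢ + α·Naᵢ) = Kₒ + α·Naₒ → α = (0.15873·107.0 − 7.63) / (130.0 − 0.15873·19.7)
α = (16.98 − 7.63) / (130.0 − 3.127) = 9.354/126.9 = 0.07373

0.0737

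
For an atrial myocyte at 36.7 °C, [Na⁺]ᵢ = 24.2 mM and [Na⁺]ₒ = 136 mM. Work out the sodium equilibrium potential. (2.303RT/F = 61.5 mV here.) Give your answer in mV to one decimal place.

E = (61.5/z) · log₁₀([Na⁺]_out/[Na⁺]_in) with z = +1.
= (61.5/1) · log₁₀(136/24.2) = 61.50 · log₁₀(5.62)
= 61.50 · (0.7497) = 46.11 mV

46.1 mV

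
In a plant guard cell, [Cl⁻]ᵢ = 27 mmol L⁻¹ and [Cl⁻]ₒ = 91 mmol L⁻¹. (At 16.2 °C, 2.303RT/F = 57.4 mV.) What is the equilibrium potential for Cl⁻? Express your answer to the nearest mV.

-30 mV

E = (57.4/z) · log₁₀([Cl⁻]_out/[Cl⁻]_in) with z = -1.
For an anion, dividing by z = -1 reverses the sign.
= (57.4/-1) · log₁₀(91/27) = -57.40 · log₁₀(3.37)
= -57.40 · (0.5277) = -30.29 mV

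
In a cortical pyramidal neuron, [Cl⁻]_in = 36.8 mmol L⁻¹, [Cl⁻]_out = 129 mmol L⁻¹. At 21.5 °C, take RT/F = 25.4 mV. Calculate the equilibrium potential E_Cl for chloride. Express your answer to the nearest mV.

E = (25.4/z) · ln([Cl⁻]_out/[Cl⁻]_in) with z = -1.
For an anion, dividing by z = -1 reverses the sign.
= (25.4/-1) · ln(129/36.8) = -25.40 · ln(3.505)
= -25.40 · (1.2543) = -31.86 mV

-32 mV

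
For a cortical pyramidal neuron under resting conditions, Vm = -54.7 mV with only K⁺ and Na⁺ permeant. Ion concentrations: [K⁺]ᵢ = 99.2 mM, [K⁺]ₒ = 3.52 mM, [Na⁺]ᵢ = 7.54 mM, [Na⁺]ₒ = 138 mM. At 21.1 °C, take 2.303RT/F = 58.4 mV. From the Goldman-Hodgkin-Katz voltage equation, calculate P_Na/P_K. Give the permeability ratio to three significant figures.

Let α = P_Na/P_K. GHK: Vm = 58.4·log₁₀[(Kₒ + α·Naₒ)/(Kᵢ + α·Naᵢ)].
10^(Vm/58.4) = 10^(-54.7/58.4) = 0.11571
So 0.11571·(Kᵢ + α·Naᵢ) = Kₒ + α·Naₒ → α = (0.11571·99.2 − 3.52) / (138.0 − 0.11571·7.54)
α = (11.48 − 3.52) / (138.0 − 0.8724) = 7.958/137.1 = 0.05803

0.0580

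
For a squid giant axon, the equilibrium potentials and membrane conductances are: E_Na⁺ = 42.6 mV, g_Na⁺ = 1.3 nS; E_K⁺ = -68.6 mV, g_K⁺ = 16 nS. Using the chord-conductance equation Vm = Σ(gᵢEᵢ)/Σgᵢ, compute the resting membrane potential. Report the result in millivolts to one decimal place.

Σ gᵢEᵢ = 1.3·(42.6) + 16·(-68.6) = -1042.22
Σ gᵢ = 1.3 + 16 = 17.3
Vm = -1042.22 / 17.3 = -60.24 mV

-60.2 mV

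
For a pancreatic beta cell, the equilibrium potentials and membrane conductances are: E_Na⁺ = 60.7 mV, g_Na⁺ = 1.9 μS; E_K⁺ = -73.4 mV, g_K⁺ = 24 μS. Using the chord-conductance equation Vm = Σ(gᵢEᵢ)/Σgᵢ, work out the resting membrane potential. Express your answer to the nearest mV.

-64 mV

Σ gᵢEᵢ = 1.9·(60.7) + 24·(-73.4) = -1646.27
Σ gᵢ = 1.9 + 24 = 25.9
Vm = -1646.27 / 25.9 = -63.56 mV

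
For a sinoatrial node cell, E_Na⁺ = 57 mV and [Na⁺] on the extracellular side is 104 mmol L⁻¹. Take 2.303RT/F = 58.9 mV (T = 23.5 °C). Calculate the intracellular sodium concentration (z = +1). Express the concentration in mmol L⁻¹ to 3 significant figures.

11.2 mmol L⁻¹

Nernst: E = (58.9/1) · log₁₀([out]/[in]), so log₁₀([out]/[in]) = 57.0 × 1 / 58.9 = 0.9677.
[out]/[in] = 10^(0.9677) = 9.284.
[in] = 104 / 9.284 = 11.2 mmol L⁻¹.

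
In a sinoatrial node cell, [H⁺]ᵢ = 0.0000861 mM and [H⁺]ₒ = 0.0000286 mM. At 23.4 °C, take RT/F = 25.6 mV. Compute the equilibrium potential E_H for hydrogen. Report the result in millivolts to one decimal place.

-28.2 mV

E = (25.6/z) · ln([H⁺]_out/[H⁺]_in) with z = +1.
= (25.6/1) · ln(0.0000286/0.0000861) = 25.60 · ln(0.3322)
= 25.60 · (-1.1021) = -28.21 mV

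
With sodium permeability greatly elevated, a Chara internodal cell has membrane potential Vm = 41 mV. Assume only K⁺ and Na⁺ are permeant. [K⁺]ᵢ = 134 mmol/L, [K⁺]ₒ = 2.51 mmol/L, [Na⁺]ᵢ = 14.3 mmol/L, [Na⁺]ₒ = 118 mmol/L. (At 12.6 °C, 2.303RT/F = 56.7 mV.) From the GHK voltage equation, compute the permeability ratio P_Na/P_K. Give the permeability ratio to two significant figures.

17

Let α = P_Na/P_K. GHK: Vm = 56.7·log₁₀[(Kₒ + α·Naₒ)/(Kᵢ + α·Naᵢ)].
10^(Vm/56.7) = 10^(41.0/56.7) = 5.2857
So 5.2857·(Kᵢ + α·Naᵢ) = Kₒ + α·Naₒ → α = (5.2857·134.0 − 2.51) / (118.0 − 5.2857·14.3)
α = (708.3 − 2.51) / (118.0 − 75.59) = 705.8/42.41 = 16.64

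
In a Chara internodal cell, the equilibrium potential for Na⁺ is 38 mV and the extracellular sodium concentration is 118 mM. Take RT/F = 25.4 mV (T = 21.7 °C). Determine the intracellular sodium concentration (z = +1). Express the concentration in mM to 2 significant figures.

Nernst: E = (25.4/1) · ln([out]/[in]), so ln([out]/[in]) = 38.0 × 1 / 25.4 = 1.4961.
[out]/[in] = e^(1.4961) = 4.464.
[in] = 118 / 4.464 = 26.43 mM.

26 mM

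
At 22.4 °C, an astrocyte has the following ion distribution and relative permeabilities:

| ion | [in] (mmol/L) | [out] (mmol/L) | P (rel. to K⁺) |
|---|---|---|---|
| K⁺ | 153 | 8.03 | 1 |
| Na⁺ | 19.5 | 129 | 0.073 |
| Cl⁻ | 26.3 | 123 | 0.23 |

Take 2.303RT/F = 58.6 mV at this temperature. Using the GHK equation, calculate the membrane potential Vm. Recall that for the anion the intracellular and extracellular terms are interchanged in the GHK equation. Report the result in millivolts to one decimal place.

-52.2 mV

Vm = 58.6 · log₁₀[(Σ P·[cation]ₒ + Σ P·[anion]ᵢ) / (Σ P·[cation]ᵢ + Σ P·[anion]ₒ)]
Numerator = 1×8.03 + 0.073×129 + 0.23×26.3 = 23.5
Denominator = 1×153 + 0.073×19.5 + 0.23×123 = 182.7
Vm = 58.6 · log₁₀(0.12859) = 58.6 × (-0.8908) = -52.20 mV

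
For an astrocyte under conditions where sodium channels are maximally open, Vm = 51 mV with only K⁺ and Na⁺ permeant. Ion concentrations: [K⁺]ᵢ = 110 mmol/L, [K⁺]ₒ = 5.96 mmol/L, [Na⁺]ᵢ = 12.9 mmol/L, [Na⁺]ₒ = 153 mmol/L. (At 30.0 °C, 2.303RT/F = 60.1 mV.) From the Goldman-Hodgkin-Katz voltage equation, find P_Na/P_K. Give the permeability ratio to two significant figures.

Let α = P_Na/P_K. GHK: Vm = 60.1·log₁₀[(Kₒ + α·Naₒ)/(Kᵢ + α·Naᵢ)].
10^(Vm/60.1) = 10^(51.0/60.1) = 7.0564
So 7.0564·(Kᵢ + α·Naᵢ) = Kₒ + α·Naₒ → α = (7.0564·110.0 − 5.96) / (153.0 − 7.0564·12.9)
α = (776.2 − 5.96) / (153.0 − 91.03) = 770.2/61.97 = 12.43

12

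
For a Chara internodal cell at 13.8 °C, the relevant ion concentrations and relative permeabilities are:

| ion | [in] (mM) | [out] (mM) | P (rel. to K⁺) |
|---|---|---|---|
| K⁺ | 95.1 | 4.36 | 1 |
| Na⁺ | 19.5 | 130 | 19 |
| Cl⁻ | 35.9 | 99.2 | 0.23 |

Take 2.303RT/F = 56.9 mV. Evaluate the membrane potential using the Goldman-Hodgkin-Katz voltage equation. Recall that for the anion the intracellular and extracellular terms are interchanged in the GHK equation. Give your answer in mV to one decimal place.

Vm = 56.9 · log₁₀[(Σ P·[cation]ₒ + Σ P·[anion]ᵢ) / (Σ P·[cation]ᵢ + Σ P·[anion]ₒ)]
Numerator = 1×4.36 + 19×130 + 0.23×35.9 = 2483
Denominator = 1×95.1 + 19×19.5 + 0.23×99.2 = 488.4
Vm = 56.9 · log₁₀(5.083) = 56.9 × (0.7061) = 40.18 mV

40.2 mV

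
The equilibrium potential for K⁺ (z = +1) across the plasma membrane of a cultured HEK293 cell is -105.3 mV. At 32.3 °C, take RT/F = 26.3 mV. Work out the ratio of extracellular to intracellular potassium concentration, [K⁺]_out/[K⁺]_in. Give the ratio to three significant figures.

0.0182

ln([out]/[in]) = E·z/(26.3) = -105.3 × 1 / 26.3 = -4.0038
[out]/[in] = e^(-4.0038) = 0.01825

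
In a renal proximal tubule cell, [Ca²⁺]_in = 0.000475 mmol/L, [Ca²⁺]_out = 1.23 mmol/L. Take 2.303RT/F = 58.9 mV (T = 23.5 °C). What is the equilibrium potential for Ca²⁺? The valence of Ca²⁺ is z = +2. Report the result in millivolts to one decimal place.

E = (58.9/z) · log₁₀([Ca²⁺]_out/[Ca²⁺]_in) with z = +2.
= (58.9/2) · log₁₀(1.23/0.000475) = 29.45 · log₁₀(2589)
= 29.45 · (3.4132) = 100.52 mV

100.5 mV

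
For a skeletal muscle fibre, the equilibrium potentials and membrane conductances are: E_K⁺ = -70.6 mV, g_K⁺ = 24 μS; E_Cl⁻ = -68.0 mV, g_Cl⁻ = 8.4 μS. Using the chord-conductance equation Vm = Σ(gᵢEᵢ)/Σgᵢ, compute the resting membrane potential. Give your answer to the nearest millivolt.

Σ gᵢEᵢ = 24·(-70.6) + 8.4·(-68.0) = -2265.60
Σ gᵢ = 24 + 8.4 = 32.4
Vm = -2265.60 / 32.4 = -69.93 mV

-70 mV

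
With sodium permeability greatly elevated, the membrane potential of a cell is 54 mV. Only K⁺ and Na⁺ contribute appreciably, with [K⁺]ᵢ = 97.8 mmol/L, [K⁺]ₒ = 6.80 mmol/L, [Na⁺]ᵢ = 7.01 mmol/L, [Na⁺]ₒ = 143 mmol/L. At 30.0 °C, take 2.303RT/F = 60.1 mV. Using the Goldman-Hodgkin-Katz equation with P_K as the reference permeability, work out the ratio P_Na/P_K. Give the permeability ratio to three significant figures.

Let α = P_Na/P_K. GHK: Vm = 60.1·log₁₀[(Kₒ + α·Naₒ)/(Kᵢ + α·Naᵢ)].
10^(Vm/60.1) = 10^(54.0/60.1) = 7.9159
So 7.9159·(Kᵢ + α·Naᵢ) = Kₒ + α·Naₒ → α = (7.9159·97.8 − 6.8) / (143.0 − 7.9159·7.01)
α = (774.2 − 6.8) / (143.0 − 55.49) = 767.4/87.51 = 8.769

8.77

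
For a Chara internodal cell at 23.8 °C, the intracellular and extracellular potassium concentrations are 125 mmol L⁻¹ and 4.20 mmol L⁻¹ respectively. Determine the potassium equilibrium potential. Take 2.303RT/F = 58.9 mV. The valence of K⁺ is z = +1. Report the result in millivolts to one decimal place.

E = (58.9/z) · log₁₀([K⁺]_out/[K⁺]_in) with z = +1.
= (58.9/1) · log₁₀(4.20/125) = 58.90 · log₁₀(0.0336)
= 58.90 · (-1.4737) = -86.80 mV

-86.8 mV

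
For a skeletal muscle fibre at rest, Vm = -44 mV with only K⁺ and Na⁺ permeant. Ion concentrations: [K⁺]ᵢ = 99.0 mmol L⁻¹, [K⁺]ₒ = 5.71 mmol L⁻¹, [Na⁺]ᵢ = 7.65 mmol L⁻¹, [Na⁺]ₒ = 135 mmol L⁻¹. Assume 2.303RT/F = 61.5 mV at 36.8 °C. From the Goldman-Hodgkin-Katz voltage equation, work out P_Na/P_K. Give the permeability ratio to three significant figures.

0.100

Let α = P_Na/P_K. GHK: Vm = 61.5·log₁₀[(Kₒ + α·Naₒ)/(Kᵢ + α·Naᵢ)].
10^(Vm/61.5) = 10^(-44.0/61.5) = 0.19255
So 0.19255·(Kᵢ + α·Naᵢ) = Kₒ + α·Naₒ → α = (0.19255·99.0 − 5.71) / (135.0 − 0.19255·7.65)
α = (19.06 − 5.71) / (135.0 − 1.473) = 13.35/133.5 = 0.1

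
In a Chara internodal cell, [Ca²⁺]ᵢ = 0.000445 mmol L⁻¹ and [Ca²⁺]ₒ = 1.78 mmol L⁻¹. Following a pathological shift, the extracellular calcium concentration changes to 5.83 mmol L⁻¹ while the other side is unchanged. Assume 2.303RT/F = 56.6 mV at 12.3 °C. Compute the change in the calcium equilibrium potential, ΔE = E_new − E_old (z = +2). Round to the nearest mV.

15 mV

E_old = (56.6/2)·log₁₀(1.78/0.000445) = 101.94 mV
E_new = (56.6/2)·log₁₀(5.83/0.000445) = 116.52 mV
ΔE = 116.52 − (101.94) = 14.58 mV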